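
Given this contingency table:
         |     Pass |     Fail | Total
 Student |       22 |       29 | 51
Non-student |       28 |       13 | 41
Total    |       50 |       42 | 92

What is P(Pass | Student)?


P(Pass | Student) = 22/(22+29) = 22/51

P(Pass|Student) = 22/51 ≈ 43.14%


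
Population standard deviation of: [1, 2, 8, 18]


Mean = 29/4
  (1-29/4)²=625/16
  (2-29/4)²=441/16
  (8-29/4)²=9/16
  (18-29/4)²=1849/16
Σ(x-μ)² = 731/4
σ² = (731/4)/4 = 731/16

σ = √(731/16) ≈ 6.7593


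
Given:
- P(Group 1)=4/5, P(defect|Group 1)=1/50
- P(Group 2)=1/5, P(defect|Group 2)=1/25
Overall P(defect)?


P(B) = Σ P(B|Aᵢ)×P(Aᵢ)
  1/50×4/5 = 2/125
  1/25×1/5 = 1/125
Sum = 3/125

P(defect) = 3/125 ≈ 2.40%


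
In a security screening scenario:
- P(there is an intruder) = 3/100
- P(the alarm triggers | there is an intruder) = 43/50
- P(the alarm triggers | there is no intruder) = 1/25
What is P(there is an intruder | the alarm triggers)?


Using Bayes' theorem:
P(A|B) = P(B|A)·P(A) / P(B)

P(the alarm triggers) = 43/50 × 3/100 + 1/25 × 97/100
= 129/5000 + 97/2500 = 323/5000

P(there is an intruder|the alarm triggers) = (129/5000) / (323/5000) = 129/323

P(there is an intruder|the alarm triggers) = 129/323 ≈ 39.94%


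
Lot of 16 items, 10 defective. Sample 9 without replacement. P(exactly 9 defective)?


Hypergeometric: C(10,9)×C(6,0)/C(16,9)
= 10×1/11440 = 1/1144

P(X=9) = 1/1144 ≈ 0.09%


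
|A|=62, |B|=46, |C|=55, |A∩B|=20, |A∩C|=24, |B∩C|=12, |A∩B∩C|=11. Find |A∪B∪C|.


|A∪B∪C| = 62+46+55-20-24-12+11 = 118

|A∪B∪C| = 118


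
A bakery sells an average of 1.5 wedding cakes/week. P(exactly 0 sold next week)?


Poisson(λ=1.5): P(X=0) = e^(-λ)×λ^k/k!
= e^(-1.5) × 1.5^0 / 0!
≈ 0.2231301601 × 1 / 1 ≈ 0.223130

P(X=0) ≈ 0.223130 ≈ 22.31%


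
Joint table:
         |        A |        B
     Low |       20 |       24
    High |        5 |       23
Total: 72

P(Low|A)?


P(Low|A) = 20/(20+5) = 20/25 = 4/5

P = 4/5 ≈ 80.00%


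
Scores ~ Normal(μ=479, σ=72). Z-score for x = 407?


z = (x - μ)/σ = (407 - 479)/72 = -1.0

z = -1.0


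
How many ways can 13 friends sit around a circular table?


Circular arrangements of 13 distinct objects: fix one position to break rotational symmetry.
(n-1)! = 12! = 479001600

479001600


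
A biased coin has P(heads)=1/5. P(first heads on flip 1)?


Geometric: P(X=1) = (1-p)^(k-1)×p = (4/5)^0×1/5 = 1/5

P(X=1) = 1/5 ≈ 20.00%


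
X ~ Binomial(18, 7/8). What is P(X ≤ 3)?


P(X ≤ 3) = Σ P(X=i) for i=0..3
P(X=0) = 1/18014398509481984
P(X=1) = 63/9007199254740992
P(X=2) = 7497/18014398509481984
P(X=3) = 17493/1125899906842624
Sum = 35939/2251799813685248

P(X ≤ 3) = 35939/2251799813685248 ≈ 0.00%


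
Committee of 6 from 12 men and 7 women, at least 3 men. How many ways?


Count by #men:
  3M,3W: C(12,3)×C(7,3)=7700
  4M,2W: C(12,4)×C(7,2)=10395
  5M,1W: C(12,5)×C(7,1)=5544
  6M,0W: C(12,6)×C(7,0)=924
Total = 24563

24563


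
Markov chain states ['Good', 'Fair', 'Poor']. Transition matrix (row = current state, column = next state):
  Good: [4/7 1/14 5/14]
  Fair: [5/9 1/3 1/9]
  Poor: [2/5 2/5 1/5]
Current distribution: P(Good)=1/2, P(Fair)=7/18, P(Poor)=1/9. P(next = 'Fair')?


P(next=Fair) = Σᵢ P(now=i)×P(i→Fair)
= 1/2×1/14 + 7/18×1/3 + 1/9×2/5
= 1/28 + 7/54 + 2/45 = 793/3780

P = 793/3780 ≈ 0.2098


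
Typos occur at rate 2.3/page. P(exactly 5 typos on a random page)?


Poisson(λ=2.3): P(X=5) = e^(-λ)×λ^k/k!
= e^(-2.3) × 2.3^5 / 5!
≈ 0.1002588437 × 64.36343 / 120 ≈ 0.053775

P(X=5) ≈ 0.053775 ≈ 5.38%


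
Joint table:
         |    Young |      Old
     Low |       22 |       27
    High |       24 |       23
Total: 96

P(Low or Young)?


P(Low∨Young) = P(Low) + P(Young) - P(Low∧Young)
= (49 + 46 - 22)/96 = 73/96

P = 73/96 ≈ 76.04%


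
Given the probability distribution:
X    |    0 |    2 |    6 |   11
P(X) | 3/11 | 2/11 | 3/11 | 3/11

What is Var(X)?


E[X] = 5
E[X²] = 479/11
Var(X) = E[X²] - (E[X])² = 479/11 - 25 = 204/11

Var(X) = 204/11 ≈ 18.5455


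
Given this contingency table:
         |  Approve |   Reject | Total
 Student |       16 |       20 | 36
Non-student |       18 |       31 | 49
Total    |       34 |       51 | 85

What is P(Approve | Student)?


P(Approve | Student) = 16/(16+20) = 16/36 = 4/9

P(Approve|Student) = 4/9 ≈ 44.44%


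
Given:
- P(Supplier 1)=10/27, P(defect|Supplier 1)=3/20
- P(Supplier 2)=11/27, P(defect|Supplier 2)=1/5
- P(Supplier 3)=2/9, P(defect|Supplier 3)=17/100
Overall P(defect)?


P(B) = Σ P(B|Aᵢ)×P(Aᵢ)
  3/20×10/27 = 1/18
  1/5×11/27 = 11/135
  17/100×2/9 = 17/450
Sum = 118/675

P(defect) = 118/675 ≈ 17.48%


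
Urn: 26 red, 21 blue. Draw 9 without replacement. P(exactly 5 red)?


Hypergeometric: C(26,5)×C(21,4)/C(47,9)
= 65780×5985/1362649145 = 23940/82861

P(X=5) = 23940/82861 ≈ 28.89%


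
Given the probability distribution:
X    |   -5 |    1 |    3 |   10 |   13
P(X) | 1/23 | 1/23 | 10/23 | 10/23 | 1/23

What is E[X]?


E[X] = Σ x·P(X=x)
= (-5)×(1/23) + (1)×(1/23) + (3)×(10/23) + (10)×(10/23) + (13)×(1/23)
= 139/23

E[X] = 139/23


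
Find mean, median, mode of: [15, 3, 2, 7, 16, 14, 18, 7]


Sorted: [2, 3, 7, 7, 14, 15, 16, 18]
Mean = 82/8 = 41/4
Median = 21/2
Freq: {15: 1, 3: 1, 2: 1, 7: 2, 16: 1, 14: 1, 18: 1}
Mode: [7]

Mean=41/4, Median=21/2, Mode=7


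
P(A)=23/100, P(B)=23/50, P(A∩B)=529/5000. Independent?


P(A)×P(B) = 529/5000
P(A∩B) = 529/5000
Equal ✓ → Independent

Yes, independent


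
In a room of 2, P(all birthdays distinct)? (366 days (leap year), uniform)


P(all different) = Π(366-i)/366 for i=0..1
= (366/366)×(365/366)×...×(365/366)
= 0.997268

P ≈ 0.9973 ≈ 99.73%


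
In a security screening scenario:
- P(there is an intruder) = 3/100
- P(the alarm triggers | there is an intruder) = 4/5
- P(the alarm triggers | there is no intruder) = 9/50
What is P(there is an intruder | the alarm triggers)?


Using Bayes' theorem:
P(A|B) = P(B|A)·P(A) / P(B)

P(the alarm triggers) = 4/5 × 3/100 + 9/50 × 97/100
= 3/125 + 873/5000 = 993/5000

P(there is an intruder|the alarm triggers) = (3/125) / (993/5000) = 40/331

P(there is an intruder|the alarm triggers) = 40/331 ≈ 12.08%


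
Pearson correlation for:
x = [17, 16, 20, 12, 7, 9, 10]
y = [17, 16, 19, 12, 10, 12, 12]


n=7, Σx=91, Σy=98, Σxy=1367, Σx²=1319, Σy²=1438
r = (7×1367 - 91×98)/√((7×1319 - 91²)(7×1438 - 98²))
= 651/√(952×462) = 651/√439824 ≈ 651/663.1923 ≈ 0.9816

r ≈ 0.9816


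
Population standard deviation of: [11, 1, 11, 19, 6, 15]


Mean = 63/6 = 21/2
  (11-21/2)²=1/4
  (1-21/2)²=361/4
  (11-21/2)²=1/4
  (19-21/2)²=289/4
  (6-21/2)²=81/4
  (15-21/2)²=81/4
Σ(x-μ)² = 407/2
σ² = (407/2)/6 = 407/12

σ = √(407/12) ≈ 5.8238


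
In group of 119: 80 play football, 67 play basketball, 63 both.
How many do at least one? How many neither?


|A∪B| = 80+67-63 = 84
Neither = 119-84 = 35

At least one: 84; Neither: 35


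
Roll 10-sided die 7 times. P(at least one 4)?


P(no 4)^7 = (9/10)^7 = 4782969/10000000
P(≥1) = 1 - 4782969/10000000 = 5217031/10000000

P = 5217031/10000000 ≈ 52.17%


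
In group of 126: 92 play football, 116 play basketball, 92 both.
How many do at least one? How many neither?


|A∪B| = 92+116-92 = 116
Neither = 126-116 = 10

At least one: 116; Neither: 10


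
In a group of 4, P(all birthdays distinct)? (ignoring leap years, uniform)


P(all different) = Π(365-i)/365 for i=0..3
= (365/365)×(364/365)×...×(362/365)
= 0.983644

P ≈ 0.9836 ≈ 98.36%


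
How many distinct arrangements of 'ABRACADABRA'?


Letters: 11, freq: {'A': 5, 'B': 2, 'R': 2, 'C': 1, 'D': 1}
11!/(5!×2!×2!×1!×1!) = 39916800/480 = 83160

83160


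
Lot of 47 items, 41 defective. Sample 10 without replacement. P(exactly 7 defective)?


Hypergeometric: C(41,7)×C(6,3)/C(47,10)
= 22481940×20/5178066751 = 44400/511313

P(X=7) = 44400/511313 ≈ 8.68%


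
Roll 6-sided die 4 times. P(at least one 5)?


P(no 5)^4 = (5/6)^4 = 625/1296
P(≥1) = 1 - 625/1296 = 671/1296

P = 671/1296 ≈ 51.77%


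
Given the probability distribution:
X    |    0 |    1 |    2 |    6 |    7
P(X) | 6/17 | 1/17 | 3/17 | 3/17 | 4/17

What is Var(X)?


E[X] = 53/17
E[X²] = 317/17
Var(X) = E[X²] - (E[X])² = 317/17 - 2809/289 = 2580/289

Var(X) = 2580/289 ≈ 8.9273


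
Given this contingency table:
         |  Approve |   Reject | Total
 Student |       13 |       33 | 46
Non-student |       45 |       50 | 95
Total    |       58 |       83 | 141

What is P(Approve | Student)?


P(Approve | Student) = 13/(13+33) = 13/46

P(Approve|Student) = 13/46 ≈ 28.26%


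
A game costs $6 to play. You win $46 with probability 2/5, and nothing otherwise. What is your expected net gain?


E[gain] = (46-6)×2/5 + (-6)×3/5
= 16 - 18/5 = 62/5

Expected net gain = $62/5 ≈ $12.40


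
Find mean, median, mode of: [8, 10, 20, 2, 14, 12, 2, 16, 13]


Sorted: [2, 2, 8, 10, 12, 13, 14, 16, 20]
Mean = 97/9
Median = 12
Freq: {8: 1, 10: 1, 20: 1, 2: 2, 14: 1, 12: 1, 16: 1, 13: 1}
Mode: [2]

Mean=97/9, Median=12, Mode=2


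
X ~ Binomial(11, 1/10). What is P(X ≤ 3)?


P(X ≤ 3) = Σ P(X=i) for i=0..3
P(X=0) = 31381059609/100000000000
P(X=1) = 38354628411/100000000000
P(X=2) = 4261625379/20000000000
P(X=3) = 1420541793/20000000000
Sum = 2453663097/2500000000

P(X ≤ 3) = 2453663097/2500000000 ≈ 98.15%


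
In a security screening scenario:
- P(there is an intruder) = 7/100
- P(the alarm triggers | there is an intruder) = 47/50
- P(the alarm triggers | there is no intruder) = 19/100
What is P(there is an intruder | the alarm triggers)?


Using Bayes' theorem:
P(A|B) = P(B|A)·P(A) / P(B)

P(the alarm triggers) = 47/50 × 7/100 + 19/100 × 93/100
= 329/5000 + 1767/10000 = 97/400

P(there is an intruder|the alarm triggers) = (329/5000) / (97/400) = 658/2425

P(there is an intruder|the alarm triggers) = 658/2425 ≈ 27.13%


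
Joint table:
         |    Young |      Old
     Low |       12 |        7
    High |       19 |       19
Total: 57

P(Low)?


P(Low) = (12+7)/57 = 19/57 = 1/3

P(Low) = 1/3 ≈ 33.33%


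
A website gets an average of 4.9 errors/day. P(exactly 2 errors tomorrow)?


Poisson(λ=4.9): P(X=2) = e^(-λ)×λ^k/k!
= e^(-4.9) × 4.9^2 / 2!
≈ 0.007446583071 × 24.01 / 2 ≈ 0.089396

P(X=2) ≈ 0.089396 ≈ 8.94%


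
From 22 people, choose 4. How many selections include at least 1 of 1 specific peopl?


Complement: C(22,4) - C(21,4) = 7315 - 5985 = 1330

1330


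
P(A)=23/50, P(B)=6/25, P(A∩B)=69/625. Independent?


P(A)×P(B) = 69/625
P(A∩B) = 69/625
Equal ✓ → Independent

Yes, independent


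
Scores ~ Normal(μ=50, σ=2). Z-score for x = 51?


z = (x - μ)/σ = (51 - 50)/2 = 0.5

z = 0.5


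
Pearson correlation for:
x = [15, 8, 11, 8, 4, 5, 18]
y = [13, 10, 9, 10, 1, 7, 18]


n=7, Σx=69, Σy=68, Σxy=817, Σx²=839, Σy²=824
r = (7×817 - 69×68)/√((7×839 - 69²)(7×824 - 68²))
= 1027/√(1112×1144) = 1027/√1272128 ≈ 1027/1127.8865 ≈ 0.9106

r ≈ 0.9106


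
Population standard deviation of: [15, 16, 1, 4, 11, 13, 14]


Mean = 74/7
  (15-74/7)²=961/49
  (16-74/7)²=1444/49
  (1-74/7)²=4489/49
  (4-74/7)²=2116/49
  (11-74/7)²=9/49
  (13-74/7)²=289/49
  (14-74/7)²=576/49
Σ(x-μ)² = 1412/7
σ² = (1412/7)/7 = 1412/49

σ = √(1412/49) ≈ 5.3681


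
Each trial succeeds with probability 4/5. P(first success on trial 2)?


Geometric: P(X=2) = (1-p)^(k-1)×p = (1/5)^1×4/5 = 4/25

P(X=2) = 4/25 ≈ 16.00%


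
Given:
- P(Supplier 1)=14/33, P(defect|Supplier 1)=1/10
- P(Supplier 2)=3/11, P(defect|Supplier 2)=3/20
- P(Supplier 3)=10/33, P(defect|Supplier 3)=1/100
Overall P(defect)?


P(B) = Σ P(B|Aᵢ)×P(Aᵢ)
  1/10×14/33 = 7/165
  3/20×3/11 = 9/220
  1/100×10/33 = 1/330
Sum = 19/220

P(defect) = 19/220 ≈ 8.64%


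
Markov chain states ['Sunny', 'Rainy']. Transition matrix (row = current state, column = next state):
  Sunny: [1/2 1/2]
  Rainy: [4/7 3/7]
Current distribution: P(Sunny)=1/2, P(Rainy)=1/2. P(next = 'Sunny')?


P(next=Sunny) = Σᵢ P(now=i)×P(i→Sunny)
= 1/2×1/2 + 1/2×4/7
= 1/4 + 2/7 = 15/28

P = 15/28 ≈ 0.5357


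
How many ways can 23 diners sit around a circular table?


Circular arrangements of 23 distinct objects: fix one position to break rotational symmetry.
(n-1)! = 22! = 1124000727777607680000

1124000727777607680000


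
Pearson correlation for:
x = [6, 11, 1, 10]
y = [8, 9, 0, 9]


n=4, Σx=28, Σy=26, Σxy=237, Σx²=258, Σy²=226
r = (4×237 - 28×26)/√((4×258 - 28²)(4×226 - 26²))
= 220/√(248×228) = 220/√56544 ≈ 220/237.7898 ≈ 0.9252

r ≈ 0.9252


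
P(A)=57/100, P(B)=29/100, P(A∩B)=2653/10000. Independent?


P(A)×P(B) = 1653/10000
P(A∩B) = 2653/10000
Not equal → NOT independent

No, not independent


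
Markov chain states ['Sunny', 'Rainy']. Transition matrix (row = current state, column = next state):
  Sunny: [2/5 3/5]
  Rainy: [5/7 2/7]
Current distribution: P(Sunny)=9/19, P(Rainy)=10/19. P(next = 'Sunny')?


P(next=Sunny) = Σᵢ P(now=i)×P(i→Sunny)
= 9/19×2/5 + 10/19×5/7
= 18/95 + 50/133 = 376/665

P = 376/665 ≈ 0.5654


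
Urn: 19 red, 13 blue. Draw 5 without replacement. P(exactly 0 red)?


Hypergeometric: C(19,0)×C(13,5)/C(32,5)
= 1×1287/201376 = 1287/201376

P(X=0) = 1287/201376 ≈ 0.64%


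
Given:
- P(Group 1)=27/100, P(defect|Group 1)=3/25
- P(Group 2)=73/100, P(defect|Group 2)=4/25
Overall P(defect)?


P(B) = Σ P(B|Aᵢ)×P(Aᵢ)
  3/25×27/100 = 81/2500
  4/25×73/100 = 73/625
Sum = 373/2500

P(defect) = 373/2500 ≈ 14.92%


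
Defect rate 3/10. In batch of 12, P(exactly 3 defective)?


Binomial: P(X=3) = C(12,3)×p^3×(1-p)^9
= 220 × 27/1000 × 40353607/1000000000 = 11985021279/50000000000

P(X=3) = 11985021279/50000000000 ≈ 23.97%


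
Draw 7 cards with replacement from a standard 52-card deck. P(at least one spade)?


P(not a spade) = 39/52 = 3/4
P(none in 7 draws) = (3/4)^7 = 2187/16384
P(≥1 spade) = 1 - 2187/16384 = 14197/16384

P = 14197/16384 ≈ 86.65%


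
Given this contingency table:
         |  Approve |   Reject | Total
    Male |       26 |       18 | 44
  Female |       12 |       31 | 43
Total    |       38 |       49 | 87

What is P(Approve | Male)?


P(Approve | Male) = 26/(26+18) = 26/44 = 13/22

P(Approve|Male) = 13/22 ≈ 59.09%


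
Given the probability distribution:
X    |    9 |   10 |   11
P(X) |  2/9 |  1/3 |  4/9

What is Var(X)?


E[X] = 92/9
E[X²] = 946/9
Var(X) = E[X²] - (E[X])² = 946/9 - 8464/81 = 50/81

Var(X) = 50/81 ≈ 0.6173


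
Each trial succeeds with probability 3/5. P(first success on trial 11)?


Geometric: P(X=11) = (1-p)^(k-1)×p = (2/5)^10×3/5 = 3072/48828125

P(X=11) = 3072/48828125 ≈ 0.01%


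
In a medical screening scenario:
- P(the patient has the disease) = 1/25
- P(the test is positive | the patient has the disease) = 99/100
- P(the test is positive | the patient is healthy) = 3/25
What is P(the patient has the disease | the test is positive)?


Using Bayes' theorem:
P(A|B) = P(B|A)·P(A) / P(B)

P(the test is positive) = 99/100 × 1/25 + 3/25 × 24/25
= 99/2500 + 72/625 = 387/2500

P(the patient has the disease|the test is positive) = (99/2500) / (387/2500) = 11/43

P(the patient has the disease|the test is positive) = 11/43 ≈ 25.58%


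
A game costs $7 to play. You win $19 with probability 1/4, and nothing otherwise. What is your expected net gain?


E[gain] = (19-7)×1/4 + (-7)×3/4
= 3 - 21/4 = -9/4

Expected net gain = $-9/4 ≈ $-2.25


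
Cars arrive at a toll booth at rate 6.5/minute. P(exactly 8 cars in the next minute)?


Poisson(λ=6.5): P(X=8) = e^(-λ)×λ^k/k!
= e^(-6.5) × 6.5^8 / 8!
≈ 0.001503439193 × 3186448.12891 / 40320 ≈ 0.118815

P(X=8) ≈ 0.118815 ≈ 11.88%


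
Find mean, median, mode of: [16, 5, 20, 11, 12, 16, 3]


Sorted: [3, 5, 11, 12, 16, 16, 20]
Mean = 83/7
Median = 12
Freq: {16: 2, 5: 1, 20: 1, 11: 1, 12: 1, 3: 1}
Mode: [16]

Mean=83/7, Median=12, Mode=16


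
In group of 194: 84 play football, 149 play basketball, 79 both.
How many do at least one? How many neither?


|A∪B| = 84+149-79 = 154
Neither = 194-154 = 40

At least one: 154; Neither: 40


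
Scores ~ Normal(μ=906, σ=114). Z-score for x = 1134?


z = (x - μ)/σ = (1134 - 906)/114 = 2.0

z = 2.0


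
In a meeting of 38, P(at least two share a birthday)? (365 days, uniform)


P(all different) = Π(365-i)/365 for i=0..37
= 0.135932
P(match) = 1 - 0.135932 = 0.864068

P ≈ 0.8641 ≈ 86.41%


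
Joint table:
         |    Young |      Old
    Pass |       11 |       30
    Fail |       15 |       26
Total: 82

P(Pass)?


P(Pass) = (11+30)/82 = 41/82 = 1/2

P(Pass) = 1/2 ≈ 50.00%


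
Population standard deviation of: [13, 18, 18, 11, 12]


Mean = 72/5
  (13-72/5)²=49/25
  (18-72/5)²=324/25
  (18-72/5)²=324/25
  (11-72/5)²=289/25
  (12-72/5)²=144/25
Σ(x-μ)² = 226/5
σ² = (226/5)/5 = 226/25

σ = √(226/25) ≈ 3.0067


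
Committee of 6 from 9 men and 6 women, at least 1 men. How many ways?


Count by #men:
  1M,5W: C(9,1)×C(6,5)=54
  2M,4W: C(9,2)×C(6,4)=540
  3M,3W: C(9,3)×C(6,3)=1680
  4M,2W: C(9,4)×C(6,2)=1890
  5M,1W: C(9,5)×C(6,1)=756
  6M,0W: C(9,6)×C(6,0)=84
Total = 5004

5004


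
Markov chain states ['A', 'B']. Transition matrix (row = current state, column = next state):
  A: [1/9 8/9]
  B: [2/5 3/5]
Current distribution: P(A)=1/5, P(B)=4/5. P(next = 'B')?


P(next=B) = Σᵢ P(now=i)×P(i→B)
= 1/5×8/9 + 4/5×3/5
= 8/45 + 12/25 = 148/225

P = 148/225 ≈ 0.6578


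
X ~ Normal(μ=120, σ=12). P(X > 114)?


z = (114-120)/12 = -0.5
P(X > 114) = 1 - P(Z ≤ -0.5) = 1 - 0.3085 = 0.6915

P(X > 114) ≈ 0.6915


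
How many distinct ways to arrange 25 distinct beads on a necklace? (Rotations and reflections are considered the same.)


Free circular arrangements: rotations and reflections both identified.
(n-1)!/2 = 24!/2 = 620448401733239439360000/2 = 310224200866619719680000

310224200866619719680000


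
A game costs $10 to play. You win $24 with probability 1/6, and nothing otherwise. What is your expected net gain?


E[gain] = (24-10)×1/6 + (-10)×5/6
= 7/3 - 25/3 = -6

Expected net gain = $-6 ≈ $-6.00


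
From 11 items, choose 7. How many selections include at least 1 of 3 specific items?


Complement: C(11,7) - C(8,7) = 330 - 8 = 322

322


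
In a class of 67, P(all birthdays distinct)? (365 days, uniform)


P(all different) = Π(365-i)/365 for i=0..66
= (365/365)×(364/365)×...×(299/365)
= 0.001560

P ≈ 0.0016 ≈ 0.16%


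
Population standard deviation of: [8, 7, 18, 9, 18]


Mean = 60/5 = 12
  (8-12)²=16
  (7-12)²=25
  (18-12)²=36
  (9-12)²=9
  (18-12)²=36
Σ(x-μ)² = 122
σ² = 122/5

σ = √(122/5) ≈ 4.9396


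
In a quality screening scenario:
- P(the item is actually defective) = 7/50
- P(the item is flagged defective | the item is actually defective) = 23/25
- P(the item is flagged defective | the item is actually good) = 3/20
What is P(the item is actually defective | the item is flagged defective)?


Using Bayes' theorem:
P(A|B) = P(B|A)·P(A) / P(B)

P(the item is flagged defective) = 23/25 × 7/50 + 3/20 × 43/50
= 161/1250 + 129/1000 = 1289/5000

P(the item is actually defective|the item is flagged defective) = (161/1250) / (1289/5000) = 644/1289

P(the item is actually defective|the item is flagged defective) = 644/1289 ≈ 49.96%


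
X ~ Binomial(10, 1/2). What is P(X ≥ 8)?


P(X ≥ 8) = Σ P(X=i) for i=8..10
P(X=8) = 45/1024
P(X=9) = 5/512
P(X=10) = 1/1024
Sum = 7/128

P(X ≥ 8) = 7/128 ≈ 5.47%


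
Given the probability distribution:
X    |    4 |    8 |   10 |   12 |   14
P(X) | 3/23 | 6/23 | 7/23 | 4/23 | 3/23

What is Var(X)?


E[X] = 220/23
E[X²] = 2296/23
Var(X) = E[X²] - (E[X])² = 2296/23 - 48400/529 = 4408/529

Var(X) = 4408/529 ≈ 8.3327


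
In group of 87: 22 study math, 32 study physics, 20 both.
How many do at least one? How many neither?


|A∪B| = 22+32-20 = 34
Neither = 87-34 = 53

At least one: 34; Neither: 53


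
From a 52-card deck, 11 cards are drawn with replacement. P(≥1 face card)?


P(not a face card) = 40/52 = 10/13
P(none in 11 draws) = (10/13)^11 = 100000000000/1792160394037
P(≥1 face card) = 1 - 100000000000/1792160394037 = 1692160394037/1792160394037

P = 1692160394037/1792160394037 ≈ 94.42%


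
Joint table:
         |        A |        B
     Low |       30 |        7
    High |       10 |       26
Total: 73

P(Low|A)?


P(Low|A) = 30/(30+10) = 30/40 = 3/4

P = 3/4 ≈ 75.00%


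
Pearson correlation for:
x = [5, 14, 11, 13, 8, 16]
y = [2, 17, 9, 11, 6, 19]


n=6, Σx=67, Σy=64, Σxy=842, Σx²=831, Σy²=892
r = (6×842 - 67×64)/√((6×831 - 67²)(6×892 - 64²))
= 764/√(497×1256) = 764/√624232 ≈ 764/790.0835 ≈ 0.9670

r ≈ 0.9670


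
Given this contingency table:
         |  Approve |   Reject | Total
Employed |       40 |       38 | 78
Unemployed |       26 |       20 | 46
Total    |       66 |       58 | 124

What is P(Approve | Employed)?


P(Approve | Employed) = 40/(40+38) = 40/78 = 20/39

P(Approve|Employed) = 20/39 ≈ 51.28%


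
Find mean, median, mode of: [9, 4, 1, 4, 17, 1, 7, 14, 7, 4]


Sorted: [1, 1, 4, 4, 4, 7, 7, 9, 14, 17]
Mean = 68/10 = 34/5
Median = 11/2
Freq: {9: 1, 4: 3, 1: 2, 17: 1, 7: 2, 14: 1}
Mode: [4]

Mean=34/5, Median=11/2, Mode=4


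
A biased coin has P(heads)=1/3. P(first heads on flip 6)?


Geometric: P(X=6) = (1-p)^(k-1)×p = (2/3)^5×1/3 = 32/729

P(X=6) = 32/729 ≈ 4.39%


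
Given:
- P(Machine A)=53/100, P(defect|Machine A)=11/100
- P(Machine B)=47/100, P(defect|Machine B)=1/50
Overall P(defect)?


P(B) = Σ P(B|Aᵢ)×P(Aᵢ)
  11/100×53/100 = 583/10000
  1/50×47/100 = 47/5000
Sum = 677/10000

P(defect) = 677/10000 ≈ 6.77%


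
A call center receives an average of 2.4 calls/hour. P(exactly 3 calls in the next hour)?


Poisson(λ=2.4): P(X=3) = e^(-λ)×λ^k/k!
= e^(-2.4) × 2.4^3 / 3!
≈ 0.09071795329 × 13.824 / 6 ≈ 0.209014

P(X=3) ≈ 0.209014 ≈ 20.90%


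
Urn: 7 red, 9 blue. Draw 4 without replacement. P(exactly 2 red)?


Hypergeometric: C(7,2)×C(9,2)/C(16,4)
= 21×36/1820 = 27/65

P(X=2) = 27/65 ≈ 41.54%


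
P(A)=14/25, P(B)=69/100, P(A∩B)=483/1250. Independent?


P(A)×P(B) = 483/1250
P(A∩B) = 483/1250
Equal ✓ → Independent

Yes, independent


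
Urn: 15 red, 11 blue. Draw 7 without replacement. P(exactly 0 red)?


Hypergeometric: C(15,0)×C(11,7)/C(26,7)
= 1×330/657800 = 3/5980

P(X=0) = 3/5980 ≈ 0.05%


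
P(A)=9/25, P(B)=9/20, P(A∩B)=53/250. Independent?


P(A)×P(B) = 81/500
P(A∩B) = 53/250
Not equal → NOT independent

No, not independent


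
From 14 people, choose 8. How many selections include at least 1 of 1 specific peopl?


Complement: C(14,8) - C(13,8) = 3003 - 1287 = 1716

1716


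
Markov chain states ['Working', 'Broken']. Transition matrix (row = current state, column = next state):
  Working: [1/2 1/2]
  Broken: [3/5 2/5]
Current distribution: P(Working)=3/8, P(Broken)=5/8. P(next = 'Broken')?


P(next=Broken) = Σᵢ P(now=i)×P(i→Broken)
= 3/8×1/2 + 5/8×2/5
= 3/16 + 1/4 = 7/16

P = 7/16 ≈ 0.4375


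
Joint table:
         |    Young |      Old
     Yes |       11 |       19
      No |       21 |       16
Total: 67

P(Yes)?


P(Yes) = (11+19)/67 = 30/67

P(Yes) = 30/67 ≈ 44.78%


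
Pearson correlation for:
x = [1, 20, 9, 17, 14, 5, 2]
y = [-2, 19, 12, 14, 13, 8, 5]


n=7, Σx=68, Σy=69, Σxy=956, Σx²=996, Σy²=963
r = (7×956 - 68×69)/√((7×996 - 68²)(7×963 - 69²))
= 2000/√(2348×1980) = 2000/√4649040 ≈ 2000/2156.1633 ≈ 0.9276

r ≈ 0.9276


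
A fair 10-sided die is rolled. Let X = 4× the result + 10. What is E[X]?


E[die] = (1+10)/2 = 11/2
E[X] = 4×11/2 + 10 = 32

E[X] = 32


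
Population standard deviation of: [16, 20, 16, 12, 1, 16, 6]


Mean = 87/7
  (16-87/7)²=625/49
  (20-87/7)²=2809/49
  (16-87/7)²=625/49
  (12-87/7)²=9/49
  (1-87/7)²=6400/49
  (16-87/7)²=625/49
  (6-87/7)²=2025/49
Σ(x-μ)² = 1874/7
σ² = (1874/7)/7 = 1874/49

σ = √(1874/49) ≈ 6.1842


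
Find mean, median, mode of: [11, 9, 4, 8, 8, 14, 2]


Sorted: [2, 4, 8, 8, 9, 11, 14]
Mean = 56/7 = 8
Median = 8
Freq: {11: 1, 9: 1, 4: 1, 8: 2, 14: 1, 2: 1}
Mode: [8]

Mean=8, Median=8, Mode=8


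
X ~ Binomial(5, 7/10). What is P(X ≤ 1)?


P(X ≤ 1) = Σ P(X=i) for i=0..1
P(X=0) = 243/100000
P(X=1) = 567/20000
Sum = 1539/50000

P(X ≤ 1) = 1539/50000 ≈ 3.08%


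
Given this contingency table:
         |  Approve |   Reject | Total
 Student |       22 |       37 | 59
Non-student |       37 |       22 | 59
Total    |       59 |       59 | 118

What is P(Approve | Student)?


P(Approve | Student) = 22/(22+37) = 22/59

P(Approve|Student) = 22/59 ≈ 37.29%


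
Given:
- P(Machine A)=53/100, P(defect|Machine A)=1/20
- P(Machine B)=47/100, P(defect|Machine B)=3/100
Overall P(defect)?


P(B) = Σ P(B|Aᵢ)×P(Aᵢ)
  1/20×53/100 = 53/2000
  3/100×47/100 = 141/10000
Sum = 203/5000

P(defect) = 203/5000 ≈ 4.06%


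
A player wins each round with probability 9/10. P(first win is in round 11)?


Geometric: P(X=11) = (1-p)^(k-1)×p = (1/10)^10×9/10 = 9/100000000000

P(X=11) = 9/100000000000 ≈ 0.00%


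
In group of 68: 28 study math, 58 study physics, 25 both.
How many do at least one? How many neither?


|A∪B| = 28+58-25 = 61
Neither = 68-61 = 7

At least one: 61; Neither: 7


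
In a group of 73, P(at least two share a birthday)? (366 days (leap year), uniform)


P(all different) = Π(366-i)/366 for i=0..72
= 0.000449
P(match) = 1 - 0.000449 = 0.999551

P ≈ 0.9996 ≈ 99.96%


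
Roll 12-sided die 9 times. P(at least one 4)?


P(no 4)^9 = (11/12)^9 = 2357947691/5159780352
P(≥1) = 1 - 2357947691/5159780352 = 2801832661/5159780352

P = 2801832661/5159780352 ≈ 54.30%


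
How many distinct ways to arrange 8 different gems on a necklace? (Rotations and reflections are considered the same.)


Free circular arrangements: rotations and reflections both identified.
(n-1)!/2 = 7!/2 = 5040/2 = 2520

2520


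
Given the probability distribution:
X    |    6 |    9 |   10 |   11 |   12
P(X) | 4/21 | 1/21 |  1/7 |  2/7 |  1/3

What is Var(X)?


E[X] = 71/7
E[X²] = 753/7
Var(X) = E[X²] - (E[X])² = 753/7 - 5041/49 = 230/49

Var(X) = 230/49 ≈ 4.6939


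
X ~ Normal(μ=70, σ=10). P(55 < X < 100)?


z₁=(55-70)/10=-1.5, z₂=(100-70)/10=3.0
P = Φ(3.0) - Φ(-1.5) = 0.998650 - 0.066807 = 0.931843 ≈ 0.9318

P(55 < X < 100) ≈ 0.9318


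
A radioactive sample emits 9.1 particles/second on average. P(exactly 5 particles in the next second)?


Poisson(λ=9.1): P(X=5) = e^(-λ)×λ^k/k!
= e^(-9.1) × 9.1^5 / 5!
≈ 0.0001116658085 × 62403.21451 / 120 ≈ 0.058069

P(X=5) ≈ 0.058069 ≈ 5.81%


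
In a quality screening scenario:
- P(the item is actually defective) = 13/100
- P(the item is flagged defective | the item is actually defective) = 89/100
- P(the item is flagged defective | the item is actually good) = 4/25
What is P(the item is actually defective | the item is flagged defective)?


Using Bayes' theorem:
P(A|B) = P(B|A)·P(A) / P(B)

P(the item is flagged defective) = 89/100 × 13/100 + 4/25 × 87/100
= 1157/10000 + 87/625 = 2549/10000

P(the item is actually defective|the item is flagged defective) = (1157/10000) / (2549/10000) = 1157/2549

P(the item is actually defective|the item is flagged defective) = 1157/2549 ≈ 45.39%


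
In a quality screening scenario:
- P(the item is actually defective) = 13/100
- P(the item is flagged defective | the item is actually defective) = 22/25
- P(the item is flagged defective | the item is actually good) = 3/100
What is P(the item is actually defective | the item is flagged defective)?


Using Bayes' theorem:
P(A|B) = P(B|A)·P(A) / P(B)

P(the item is flagged defective) = 22/25 × 13/100 + 3/100 × 87/100
= 143/1250 + 261/10000 = 281/2000

P(the item is actually defective|the item is flagged defective) = (143/1250) / (281/2000) = 1144/1405

P(the item is actually defective|the item is flagged defective) = 1144/1405 ≈ 81.42%


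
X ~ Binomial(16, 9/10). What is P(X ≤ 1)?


P(X ≤ 1) = Σ P(X=i) for i=0..1
P(X=0) = 1/10000000000000000
P(X=1) = 9/625000000000000
Sum = 29/2000000000000000

P(X ≤ 1) = 29/2000000000000000 ≈ 0.00%


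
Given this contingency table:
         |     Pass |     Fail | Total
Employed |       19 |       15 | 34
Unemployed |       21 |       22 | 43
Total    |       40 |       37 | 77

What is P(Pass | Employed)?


P(Pass | Employed) = 19/(19+15) = 19/34

P(Pass|Employed) = 19/34 ≈ 55.88%


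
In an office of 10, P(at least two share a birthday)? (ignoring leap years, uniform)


P(all different) = Π(365-i)/365 for i=0..9
= 0.883052
P(match) = 1 - 0.883052 = 0.116948

P ≈ 0.1169 ≈ 11.69%


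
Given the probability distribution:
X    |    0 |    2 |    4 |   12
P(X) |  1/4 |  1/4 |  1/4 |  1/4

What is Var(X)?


E[X] = 9/2
E[X²] = 41
Var(X) = E[X²] - (E[X])² = 41 - 81/4 = 83/4

Var(X) = 83/4 ≈ 20.7500


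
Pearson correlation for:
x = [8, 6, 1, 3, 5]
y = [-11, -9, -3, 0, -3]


n=5, Σx=23, Σy=-26, Σxy=-160, Σx²=135, Σy²=220
r = (5×(-160) - 23×(-26))/√((5×135 - 23²)(5×220 - (-26)²))
= -202/√(146×424) = -202/√61904 ≈ -202/248.8051 ≈ -0.8119

r ≈ -0.8119


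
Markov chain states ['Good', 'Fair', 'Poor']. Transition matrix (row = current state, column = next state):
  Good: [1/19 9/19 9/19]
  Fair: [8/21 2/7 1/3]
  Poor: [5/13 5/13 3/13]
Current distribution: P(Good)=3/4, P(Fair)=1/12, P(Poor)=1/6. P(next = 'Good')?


P(next=Good) = Σᵢ P(now=i)×P(i→Good)
= 3/4×1/19 + 1/12×8/21 + 1/6×5/13
= 3/76 + 2/63 + 5/78 = 8423/62244

P = 8423/62244 ≈ 0.1353


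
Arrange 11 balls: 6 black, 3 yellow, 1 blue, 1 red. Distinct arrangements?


11!/(6!×3!×1!×1!) = 9240

9240


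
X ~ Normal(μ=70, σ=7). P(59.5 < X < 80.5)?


z₁=(59.5-70)/7=-1.5, z₂=(80.5-70)/7=1.5
P = Φ(1.5) - Φ(-1.5) = 0.933193 - 0.066807 = 0.866386 ≈ 0.8664

P(59.5 < X < 80.5) ≈ 0.8664


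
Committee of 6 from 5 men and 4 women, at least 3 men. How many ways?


Count by #men:
  3M,3W: C(5,3)×C(4,3)=40
  4M,2W: C(5,4)×C(4,2)=30
  5M,1W: C(5,5)×C(4,1)=4
Total = 74

74


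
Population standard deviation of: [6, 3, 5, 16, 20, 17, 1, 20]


Mean = 88/8 = 11
  (6-11)²=25
  (3-11)²=64
  (5-11)²=36
  (16-11)²=25
  (20-11)²=81
  (17-11)²=36
  (1-11)²=100
  (20-11)²=81
Σ(x-μ)² = 448
σ² = 448/8 = 56

σ = √(56) ≈ 7.4833


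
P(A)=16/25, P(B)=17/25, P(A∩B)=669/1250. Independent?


P(A)×P(B) = 272/625
P(A∩B) = 669/1250
Not equal → NOT independent

No, not independent


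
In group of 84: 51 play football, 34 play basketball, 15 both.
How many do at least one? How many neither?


|A∪B| = 51+34-15 = 70
Neither = 84-70 = 14

At least one: 70; Neither: 14


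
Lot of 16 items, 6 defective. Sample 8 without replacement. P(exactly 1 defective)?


Hypergeometric: C(6,1)×C(10,7)/C(16,8)
= 6×120/12870 = 8/143

P(X=1) = 8/143 ≈ 5.59%


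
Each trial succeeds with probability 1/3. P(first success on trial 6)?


Geometric: P(X=6) = (1-p)^(k-1)×p = (2/3)^5×1/3 = 32/729

P(X=6) = 32/729 ≈ 4.39%


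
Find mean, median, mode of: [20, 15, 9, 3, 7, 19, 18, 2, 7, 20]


Sorted: [2, 3, 7, 7, 9, 15, 18, 19, 20, 20]
Mean = 120/10 = 12
Median = 12
Freq: {20: 2, 15: 1, 9: 1, 3: 1, 7: 2, 19: 1, 18: 1, 2: 1}
Mode: [7, 20]

Mean=12, Median=12, Mode=[7, 20]


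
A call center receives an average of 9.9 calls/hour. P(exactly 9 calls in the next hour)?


Poisson(λ=9.9): P(X=9) = e^(-λ)×λ^k/k!
= e^(-9.9) × 9.9^9 / 9!
≈ 5.017468206e-05 × 913517247.484 / 362880 ≈ 0.126310

P(X=9) ≈ 0.126310 ≈ 12.63%


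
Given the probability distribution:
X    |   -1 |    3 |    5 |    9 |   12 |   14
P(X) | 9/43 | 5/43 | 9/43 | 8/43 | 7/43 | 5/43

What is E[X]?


E[X] = Σ x·P(X=x)
= (-1)×(9/43) + (3)×(5/43) + (5)×(9/43) + (9)×(8/43) + (12)×(7/43) + (14)×(5/43)
= 277/43

E[X] = 277/43


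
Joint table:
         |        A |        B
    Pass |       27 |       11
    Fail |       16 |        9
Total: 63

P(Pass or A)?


P(Pass∨A) = P(Pass) + P(A) - P(Pass∧A)
= (38 + 43 - 27)/63 = 54/63 = 6/7

P = 6/7 ≈ 85.71%


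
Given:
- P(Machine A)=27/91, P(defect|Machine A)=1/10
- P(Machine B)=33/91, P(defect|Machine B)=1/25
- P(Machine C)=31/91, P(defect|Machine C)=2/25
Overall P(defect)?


P(B) = Σ P(B|Aᵢ)×P(Aᵢ)
  1/10×27/91 = 27/910
  1/25×33/91 = 33/2275
  2/25×31/91 = 62/2275
Sum = 1/14

P(defect) = 1/14 ≈ 7.14%


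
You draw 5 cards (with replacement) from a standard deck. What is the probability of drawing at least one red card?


P(not a red card) = 26/52 = 1/2
P(none in 5 draws) = (1/2)^5 = 1/32
P(≥1 red card) = 1 - 1/32 = 31/32

P = 31/32 ≈ 96.88%


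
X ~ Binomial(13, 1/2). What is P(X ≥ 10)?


P(X ≥ 10) = Σ P(X=i) for i=10..13
P(X=10) = 143/4096
P(X=11) = 39/4096
P(X=12) = 13/8192
P(X=13) = 1/8192
Sum = 189/4096

P(X ≥ 10) = 189/4096 ≈ 4.61%


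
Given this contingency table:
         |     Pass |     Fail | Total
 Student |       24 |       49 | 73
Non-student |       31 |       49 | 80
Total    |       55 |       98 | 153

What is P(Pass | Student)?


P(Pass | Student) = 24/(24+49) = 24/73

P(Pass|Student) = 24/73 ≈ 32.88%


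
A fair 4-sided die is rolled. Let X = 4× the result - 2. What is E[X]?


E[die] = (1+4)/2 = 5/2
E[X] = 4×5/2 - 2 = 8

E[X] = 8


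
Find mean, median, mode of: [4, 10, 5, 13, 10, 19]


Sorted: [4, 5, 10, 10, 13, 19]
Mean = 61/6
Median = 10
Freq: {4: 1, 10: 2, 5: 1, 13: 1, 19: 1}
Mode: [10]

Mean=61/6, Median=10, Mode=10


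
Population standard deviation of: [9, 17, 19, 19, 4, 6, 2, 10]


Mean = 86/8 = 43/4
  (9-43/4)²=49/16
  (17-43/4)²=625/16
  (19-43/4)²=1089/16
  (19-43/4)²=1089/16
  (4-43/4)²=729/16
  (6-43/4)²=361/16
  (2-43/4)²=1225/16
  (10-43/4)²=9/16
Σ(x-μ)² = 647/2
σ² = (647/2)/8 = 647/16

σ = √(647/16) ≈ 6.3590


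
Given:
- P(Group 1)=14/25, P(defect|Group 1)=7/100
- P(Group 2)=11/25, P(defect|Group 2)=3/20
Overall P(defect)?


P(B) = Σ P(B|Aᵢ)×P(Aᵢ)
  7/100×14/25 = 49/1250
  3/20×11/25 = 33/500
Sum = 263/2500

P(defect) = 263/2500 ≈ 10.52%


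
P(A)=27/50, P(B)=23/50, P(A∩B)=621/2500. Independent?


P(A)×P(B) = 621/2500
P(A∩B) = 621/2500
Equal ✓ → Independent

Yes, independent


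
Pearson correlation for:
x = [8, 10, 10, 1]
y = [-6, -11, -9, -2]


n=4, Σx=29, Σy=-28, Σxy=-250, Σx²=265, Σy²=242
r = (4×(-250) - 29×(-28))/√((4×265 - 29²)(4×242 - (-28)²))
= -188/√(219×184) = -188/√40296 ≈ -188/200.7386 ≈ -0.9365

r ≈ -0.9365


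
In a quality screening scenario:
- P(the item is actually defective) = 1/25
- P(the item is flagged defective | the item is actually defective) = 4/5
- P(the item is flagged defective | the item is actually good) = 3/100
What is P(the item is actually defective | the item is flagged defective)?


Using Bayes' theorem:
P(A|B) = P(B|A)·P(A) / P(B)

P(the item is flagged defective) = 4/5 × 1/25 + 3/100 × 24/25
= 4/125 + 18/625 = 38/625

P(the item is actually defective|the item is flagged defective) = (4/125) / (38/625) = 10/19

P(the item is actually defective|the item is flagged defective) = 10/19 ≈ 52.63%


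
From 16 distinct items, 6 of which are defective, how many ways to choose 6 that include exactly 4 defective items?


Choose 4 of the 6 defective items and 2 of the other 10 items:
C(6,4)×C(10,2) = 15×45 = 675

675


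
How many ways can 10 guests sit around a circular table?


Circular arrangements of 10 distinct objects: fix one position to break rotational symmetry.
(n-1)! = 9! = 362880

362880


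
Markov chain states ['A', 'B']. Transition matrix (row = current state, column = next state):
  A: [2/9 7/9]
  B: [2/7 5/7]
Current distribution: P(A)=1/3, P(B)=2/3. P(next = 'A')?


P(next=A) = Σᵢ P(now=i)×P(i→A)
= 1/3×2/9 + 2/3×2/7
= 2/27 + 4/21 = 50/189

P = 50/189 ≈ 0.2646


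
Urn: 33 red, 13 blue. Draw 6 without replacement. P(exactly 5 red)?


Hypergeometric: C(33,5)×C(13,1)/C(46,6)
= 237336×13/9366819 = 93496/283843

P(X=5) = 93496/283843 ≈ 32.94%


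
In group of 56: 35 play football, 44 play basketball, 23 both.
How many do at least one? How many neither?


|A∪B| = 35+44-23 = 56
Neither = 56-56 = 0

At least one: 56; Neither: 0


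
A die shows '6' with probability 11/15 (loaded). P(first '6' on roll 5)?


Geometric: P(X=5) = (1-p)^(k-1)×p = (4/15)^4×11/15 = 2816/759375

P(X=5) = 2816/759375 ≈ 0.37%


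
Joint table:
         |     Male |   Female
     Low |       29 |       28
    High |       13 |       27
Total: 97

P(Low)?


P(Low) = (29+28)/97 = 57/97

P(Low) = 57/97 ≈ 58.76%


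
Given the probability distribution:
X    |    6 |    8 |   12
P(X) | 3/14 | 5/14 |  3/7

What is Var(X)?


E[X] = 65/7
E[X²] = 646/7
Var(X) = E[X²] - (E[X])² = 646/7 - 4225/49 = 297/49

Var(X) = 297/49 ≈ 6.0612


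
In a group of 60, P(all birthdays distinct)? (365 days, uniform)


P(all different) = Π(365-i)/365 for i=0..59
= (365/365)×(364/365)×...×(306/365)
= 0.005877

P ≈ 0.0059 ≈ 0.59%


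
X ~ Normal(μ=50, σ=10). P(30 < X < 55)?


z₁=(30-50)/10=-2.0, z₂=(55-50)/10=0.5
P = Φ(0.5) - Φ(-2.0) = 0.691462 - 0.022750 = 0.668712 ≈ 0.6687

P(30 < X < 55) ≈ 0.6687


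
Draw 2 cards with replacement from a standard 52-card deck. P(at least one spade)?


P(not a spade) = 39/52 = 3/4
P(none in 2 draws) = (3/4)^2 = 9/16
P(≥1 spade) = 1 - 9/16 = 7/16

P = 7/16 ≈ 43.75%


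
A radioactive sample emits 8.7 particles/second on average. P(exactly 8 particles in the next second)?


Poisson(λ=8.7): P(X=8) = e^(-λ)×λ^k/k!
= e^(-8.7) × 8.7^8 / 8!
≈ 0.000166585811 × 32821167.1544 / 40320 ≈ 0.135604

P(X=8) ≈ 0.135604 ≈ 13.56%


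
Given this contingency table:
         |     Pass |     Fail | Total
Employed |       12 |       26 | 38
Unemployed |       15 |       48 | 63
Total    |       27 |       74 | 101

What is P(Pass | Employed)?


P(Pass | Employed) = 12/(12+26) = 12/38 = 6/19

P(Pass|Employed) = 6/19 ≈ 31.58%


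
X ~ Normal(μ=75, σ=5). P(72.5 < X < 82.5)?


z₁=(72.5-75)/5=-0.5, z₂=(82.5-75)/5=1.5
P = Φ(1.5) - Φ(-0.5) = 0.933193 - 0.308538 = 0.624655 ≈ 0.6247

P(72.5 < X < 82.5) ≈ 0.6247


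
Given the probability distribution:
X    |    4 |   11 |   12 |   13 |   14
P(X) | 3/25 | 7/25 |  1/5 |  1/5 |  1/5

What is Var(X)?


E[X] = 284/25
E[X²] = 688/5
Var(X) = E[X²] - (E[X])² = 688/5 - 80656/625 = 5344/625

Var(X) = 5344/625 ≈ 8.5504


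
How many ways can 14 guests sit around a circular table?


Circular arrangements of 14 distinct objects: fix one position to break rotational symmetry.
(n-1)! = 13! = 6227020800

6227020800


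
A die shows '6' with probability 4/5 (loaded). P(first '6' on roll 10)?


Geometric: P(X=10) = (1-p)^(k-1)×p = (1/5)^9×4/5 = 4/9765625

P(X=10) = 4/9765625 ≈ 0.00%


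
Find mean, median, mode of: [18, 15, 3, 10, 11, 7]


Sorted: [3, 7, 10, 11, 15, 18]
Mean = 64/6 = 32/3
Median = 21/2
Freq: {18: 1, 15: 1, 3: 1, 10: 1, 11: 1, 7: 1}
Mode: No mode

Mean=32/3, Median=21/2, Mode=No mode


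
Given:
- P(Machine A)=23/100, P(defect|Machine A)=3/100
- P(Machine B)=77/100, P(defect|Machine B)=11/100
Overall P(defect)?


P(B) = Σ P(B|Aᵢ)×P(Aᵢ)
  3/100×23/100 = 69/10000
  11/100×77/100 = 847/10000
Sum = 229/2500

P(defect) = 229/2500 ≈ 9.16%
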